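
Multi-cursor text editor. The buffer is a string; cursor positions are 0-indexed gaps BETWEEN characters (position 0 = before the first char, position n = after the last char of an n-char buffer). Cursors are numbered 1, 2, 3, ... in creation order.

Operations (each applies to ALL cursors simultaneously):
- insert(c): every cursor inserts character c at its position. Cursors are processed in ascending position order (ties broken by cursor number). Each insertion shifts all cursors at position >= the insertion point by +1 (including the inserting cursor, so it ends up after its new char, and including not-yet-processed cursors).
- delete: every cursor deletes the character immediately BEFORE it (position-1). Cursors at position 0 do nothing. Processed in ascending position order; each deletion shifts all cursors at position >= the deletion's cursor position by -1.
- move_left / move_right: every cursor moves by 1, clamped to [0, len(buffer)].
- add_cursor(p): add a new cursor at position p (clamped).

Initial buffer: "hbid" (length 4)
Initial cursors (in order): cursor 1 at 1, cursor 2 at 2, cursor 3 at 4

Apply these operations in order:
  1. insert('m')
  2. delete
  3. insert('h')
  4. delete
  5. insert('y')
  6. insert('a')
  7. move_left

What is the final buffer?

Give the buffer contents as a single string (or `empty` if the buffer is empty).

After op 1 (insert('m')): buffer="hmbmidm" (len 7), cursors c1@2 c2@4 c3@7, authorship .1.2..3
After op 2 (delete): buffer="hbid" (len 4), cursors c1@1 c2@2 c3@4, authorship ....
After op 3 (insert('h')): buffer="hhbhidh" (len 7), cursors c1@2 c2@4 c3@7, authorship .1.2..3
After op 4 (delete): buffer="hbid" (len 4), cursors c1@1 c2@2 c3@4, authorship ....
After op 5 (insert('y')): buffer="hybyidy" (len 7), cursors c1@2 c2@4 c3@7, authorship .1.2..3
After op 6 (insert('a')): buffer="hyabyaidya" (len 10), cursors c1@3 c2@6 c3@10, authorship .11.22..33
After op 7 (move_left): buffer="hyabyaidya" (len 10), cursors c1@2 c2@5 c3@9, authorship .11.22..33

Answer: hyabyaidya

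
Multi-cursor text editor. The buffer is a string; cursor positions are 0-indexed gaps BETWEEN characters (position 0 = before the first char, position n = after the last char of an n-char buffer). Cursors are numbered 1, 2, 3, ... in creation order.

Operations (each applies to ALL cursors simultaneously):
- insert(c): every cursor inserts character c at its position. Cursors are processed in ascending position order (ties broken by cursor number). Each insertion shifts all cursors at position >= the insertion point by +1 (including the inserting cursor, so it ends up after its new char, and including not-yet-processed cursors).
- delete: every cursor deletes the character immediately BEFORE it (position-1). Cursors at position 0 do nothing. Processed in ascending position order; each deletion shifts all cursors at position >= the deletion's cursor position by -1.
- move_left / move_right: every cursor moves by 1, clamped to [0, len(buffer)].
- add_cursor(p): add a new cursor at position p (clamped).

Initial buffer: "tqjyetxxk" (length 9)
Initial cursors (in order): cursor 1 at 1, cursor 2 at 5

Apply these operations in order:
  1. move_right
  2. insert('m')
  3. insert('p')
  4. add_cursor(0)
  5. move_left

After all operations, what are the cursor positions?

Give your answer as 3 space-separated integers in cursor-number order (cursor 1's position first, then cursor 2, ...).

After op 1 (move_right): buffer="tqjyetxxk" (len 9), cursors c1@2 c2@6, authorship .........
After op 2 (insert('m')): buffer="tqmjyetmxxk" (len 11), cursors c1@3 c2@8, authorship ..1....2...
After op 3 (insert('p')): buffer="tqmpjyetmpxxk" (len 13), cursors c1@4 c2@10, authorship ..11....22...
After op 4 (add_cursor(0)): buffer="tqmpjyetmpxxk" (len 13), cursors c3@0 c1@4 c2@10, authorship ..11....22...
After op 5 (move_left): buffer="tqmpjyetmpxxk" (len 13), cursors c3@0 c1@3 c2@9, authorship ..11....22...

Answer: 3 9 0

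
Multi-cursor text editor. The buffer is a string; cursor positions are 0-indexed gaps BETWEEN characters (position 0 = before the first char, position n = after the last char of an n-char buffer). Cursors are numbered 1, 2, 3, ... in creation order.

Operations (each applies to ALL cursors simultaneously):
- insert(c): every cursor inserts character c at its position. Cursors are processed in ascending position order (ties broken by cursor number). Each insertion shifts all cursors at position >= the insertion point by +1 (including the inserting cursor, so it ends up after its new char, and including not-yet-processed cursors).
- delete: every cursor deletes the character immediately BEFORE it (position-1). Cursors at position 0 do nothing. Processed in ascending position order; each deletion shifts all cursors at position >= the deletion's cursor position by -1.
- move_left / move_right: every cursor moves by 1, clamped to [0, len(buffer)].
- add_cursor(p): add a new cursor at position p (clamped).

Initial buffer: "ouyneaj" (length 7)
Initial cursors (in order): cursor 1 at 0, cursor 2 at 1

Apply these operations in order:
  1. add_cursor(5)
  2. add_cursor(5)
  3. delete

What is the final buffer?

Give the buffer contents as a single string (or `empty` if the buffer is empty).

Answer: uyaj

Derivation:
After op 1 (add_cursor(5)): buffer="ouyneaj" (len 7), cursors c1@0 c2@1 c3@5, authorship .......
After op 2 (add_cursor(5)): buffer="ouyneaj" (len 7), cursors c1@0 c2@1 c3@5 c4@5, authorship .......
After op 3 (delete): buffer="uyaj" (len 4), cursors c1@0 c2@0 c3@2 c4@2, authorship ....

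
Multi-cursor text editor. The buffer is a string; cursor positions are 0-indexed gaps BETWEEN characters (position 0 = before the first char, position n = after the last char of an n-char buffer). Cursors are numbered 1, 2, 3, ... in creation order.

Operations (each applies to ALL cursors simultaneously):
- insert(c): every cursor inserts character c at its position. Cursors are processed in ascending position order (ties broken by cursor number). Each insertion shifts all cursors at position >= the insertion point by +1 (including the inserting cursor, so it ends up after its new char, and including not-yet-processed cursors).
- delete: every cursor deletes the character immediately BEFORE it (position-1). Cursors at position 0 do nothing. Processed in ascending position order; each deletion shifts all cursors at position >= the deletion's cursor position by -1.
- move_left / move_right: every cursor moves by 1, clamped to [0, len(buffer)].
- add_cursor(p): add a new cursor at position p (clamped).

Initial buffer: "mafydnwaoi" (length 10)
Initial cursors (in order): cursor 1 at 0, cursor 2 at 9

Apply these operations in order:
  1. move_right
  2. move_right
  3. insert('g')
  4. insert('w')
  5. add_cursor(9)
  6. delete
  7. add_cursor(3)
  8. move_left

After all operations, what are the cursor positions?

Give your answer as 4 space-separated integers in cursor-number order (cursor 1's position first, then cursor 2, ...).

Answer: 2 10 6 2

Derivation:
After op 1 (move_right): buffer="mafydnwaoi" (len 10), cursors c1@1 c2@10, authorship ..........
After op 2 (move_right): buffer="mafydnwaoi" (len 10), cursors c1@2 c2@10, authorship ..........
After op 3 (insert('g')): buffer="magfydnwaoig" (len 12), cursors c1@3 c2@12, authorship ..1........2
After op 4 (insert('w')): buffer="magwfydnwaoigw" (len 14), cursors c1@4 c2@14, authorship ..11........22
After op 5 (add_cursor(9)): buffer="magwfydnwaoigw" (len 14), cursors c1@4 c3@9 c2@14, authorship ..11........22
After op 6 (delete): buffer="magfydnaoig" (len 11), cursors c1@3 c3@7 c2@11, authorship ..1.......2
After op 7 (add_cursor(3)): buffer="magfydnaoig" (len 11), cursors c1@3 c4@3 c3@7 c2@11, authorship ..1.......2
After op 8 (move_left): buffer="magfydnaoig" (len 11), cursors c1@2 c4@2 c3@6 c2@10, authorship ..1.......2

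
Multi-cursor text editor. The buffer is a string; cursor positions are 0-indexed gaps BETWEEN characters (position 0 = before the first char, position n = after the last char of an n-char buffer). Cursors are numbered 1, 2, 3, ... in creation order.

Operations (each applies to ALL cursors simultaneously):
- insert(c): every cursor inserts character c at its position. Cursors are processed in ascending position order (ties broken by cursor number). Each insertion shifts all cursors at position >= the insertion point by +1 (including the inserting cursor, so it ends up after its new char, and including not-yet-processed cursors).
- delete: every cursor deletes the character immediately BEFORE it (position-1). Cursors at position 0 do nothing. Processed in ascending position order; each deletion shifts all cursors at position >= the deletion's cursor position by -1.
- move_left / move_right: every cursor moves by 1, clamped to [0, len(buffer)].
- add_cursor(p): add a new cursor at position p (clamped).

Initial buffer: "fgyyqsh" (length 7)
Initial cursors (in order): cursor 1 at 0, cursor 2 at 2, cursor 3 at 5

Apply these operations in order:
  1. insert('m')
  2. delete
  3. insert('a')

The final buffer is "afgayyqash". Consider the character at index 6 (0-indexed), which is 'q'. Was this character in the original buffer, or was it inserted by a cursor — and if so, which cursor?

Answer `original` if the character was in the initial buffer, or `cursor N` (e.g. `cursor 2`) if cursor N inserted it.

Answer: original

Derivation:
After op 1 (insert('m')): buffer="mfgmyyqmsh" (len 10), cursors c1@1 c2@4 c3@8, authorship 1..2...3..
After op 2 (delete): buffer="fgyyqsh" (len 7), cursors c1@0 c2@2 c3@5, authorship .......
After op 3 (insert('a')): buffer="afgayyqash" (len 10), cursors c1@1 c2@4 c3@8, authorship 1..2...3..
Authorship (.=original, N=cursor N): 1 . . 2 . . . 3 . .
Index 6: author = original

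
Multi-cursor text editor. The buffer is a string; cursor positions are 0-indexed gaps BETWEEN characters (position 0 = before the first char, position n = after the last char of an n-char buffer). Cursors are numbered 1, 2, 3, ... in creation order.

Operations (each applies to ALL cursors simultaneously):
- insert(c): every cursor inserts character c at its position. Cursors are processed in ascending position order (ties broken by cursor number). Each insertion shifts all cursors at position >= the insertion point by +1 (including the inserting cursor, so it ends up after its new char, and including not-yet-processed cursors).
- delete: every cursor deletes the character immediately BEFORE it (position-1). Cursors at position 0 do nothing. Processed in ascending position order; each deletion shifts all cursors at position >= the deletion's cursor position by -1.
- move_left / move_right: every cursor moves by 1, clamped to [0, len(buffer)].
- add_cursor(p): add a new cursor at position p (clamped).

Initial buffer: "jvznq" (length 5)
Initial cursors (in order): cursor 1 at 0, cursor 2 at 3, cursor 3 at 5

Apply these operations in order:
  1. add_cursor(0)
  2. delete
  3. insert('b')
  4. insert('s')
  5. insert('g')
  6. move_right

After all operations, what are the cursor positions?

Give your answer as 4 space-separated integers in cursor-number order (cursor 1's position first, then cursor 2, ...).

Answer: 7 12 15 7

Derivation:
After op 1 (add_cursor(0)): buffer="jvznq" (len 5), cursors c1@0 c4@0 c2@3 c3@5, authorship .....
After op 2 (delete): buffer="jvn" (len 3), cursors c1@0 c4@0 c2@2 c3@3, authorship ...
After op 3 (insert('b')): buffer="bbjvbnb" (len 7), cursors c1@2 c4@2 c2@5 c3@7, authorship 14..2.3
After op 4 (insert('s')): buffer="bbssjvbsnbs" (len 11), cursors c1@4 c4@4 c2@8 c3@11, authorship 1414..22.33
After op 5 (insert('g')): buffer="bbssggjvbsgnbsg" (len 15), cursors c1@6 c4@6 c2@11 c3@15, authorship 141414..222.333
After op 6 (move_right): buffer="bbssggjvbsgnbsg" (len 15), cursors c1@7 c4@7 c2@12 c3@15, authorship 141414..222.333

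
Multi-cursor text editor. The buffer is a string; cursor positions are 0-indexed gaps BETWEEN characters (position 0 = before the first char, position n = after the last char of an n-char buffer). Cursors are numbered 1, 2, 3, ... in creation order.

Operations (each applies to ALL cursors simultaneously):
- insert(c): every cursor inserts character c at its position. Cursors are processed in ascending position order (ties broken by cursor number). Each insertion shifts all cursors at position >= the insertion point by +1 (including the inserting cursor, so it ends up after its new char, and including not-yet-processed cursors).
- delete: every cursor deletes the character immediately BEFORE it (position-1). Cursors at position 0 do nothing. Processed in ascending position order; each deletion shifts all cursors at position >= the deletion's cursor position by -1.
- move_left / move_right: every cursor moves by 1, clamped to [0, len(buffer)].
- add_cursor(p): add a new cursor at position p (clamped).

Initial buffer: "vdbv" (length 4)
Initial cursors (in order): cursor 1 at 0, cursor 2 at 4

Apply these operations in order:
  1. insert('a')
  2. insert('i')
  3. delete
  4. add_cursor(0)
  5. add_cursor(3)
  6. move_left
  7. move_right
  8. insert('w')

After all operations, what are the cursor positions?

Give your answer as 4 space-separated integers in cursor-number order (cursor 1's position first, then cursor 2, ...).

After op 1 (insert('a')): buffer="avdbva" (len 6), cursors c1@1 c2@6, authorship 1....2
After op 2 (insert('i')): buffer="aivdbvai" (len 8), cursors c1@2 c2@8, authorship 11....22
After op 3 (delete): buffer="avdbva" (len 6), cursors c1@1 c2@6, authorship 1....2
After op 4 (add_cursor(0)): buffer="avdbva" (len 6), cursors c3@0 c1@1 c2@6, authorship 1....2
After op 5 (add_cursor(3)): buffer="avdbva" (len 6), cursors c3@0 c1@1 c4@3 c2@6, authorship 1....2
After op 6 (move_left): buffer="avdbva" (len 6), cursors c1@0 c3@0 c4@2 c2@5, authorship 1....2
After op 7 (move_right): buffer="avdbva" (len 6), cursors c1@1 c3@1 c4@3 c2@6, authorship 1....2
After op 8 (insert('w')): buffer="awwvdwbvaw" (len 10), cursors c1@3 c3@3 c4@6 c2@10, authorship 113..4..22

Answer: 3 10 3 6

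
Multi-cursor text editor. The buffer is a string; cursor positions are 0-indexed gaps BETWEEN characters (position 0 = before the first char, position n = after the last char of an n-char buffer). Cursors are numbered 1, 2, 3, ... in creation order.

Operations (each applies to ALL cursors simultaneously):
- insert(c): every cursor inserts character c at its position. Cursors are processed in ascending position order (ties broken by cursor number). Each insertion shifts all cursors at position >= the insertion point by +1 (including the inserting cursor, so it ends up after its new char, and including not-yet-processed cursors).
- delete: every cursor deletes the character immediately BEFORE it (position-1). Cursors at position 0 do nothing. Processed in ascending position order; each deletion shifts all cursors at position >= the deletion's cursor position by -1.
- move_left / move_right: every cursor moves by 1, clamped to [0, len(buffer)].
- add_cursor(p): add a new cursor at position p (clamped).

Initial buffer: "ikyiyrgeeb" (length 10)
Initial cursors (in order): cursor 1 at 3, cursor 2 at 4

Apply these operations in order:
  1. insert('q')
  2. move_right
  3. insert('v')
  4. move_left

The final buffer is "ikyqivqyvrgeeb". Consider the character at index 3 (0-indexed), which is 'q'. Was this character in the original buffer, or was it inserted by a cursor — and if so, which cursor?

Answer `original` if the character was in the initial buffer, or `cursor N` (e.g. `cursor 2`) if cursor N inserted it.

Answer: cursor 1

Derivation:
After op 1 (insert('q')): buffer="ikyqiqyrgeeb" (len 12), cursors c1@4 c2@6, authorship ...1.2......
After op 2 (move_right): buffer="ikyqiqyrgeeb" (len 12), cursors c1@5 c2@7, authorship ...1.2......
After op 3 (insert('v')): buffer="ikyqivqyvrgeeb" (len 14), cursors c1@6 c2@9, authorship ...1.12.2.....
After op 4 (move_left): buffer="ikyqivqyvrgeeb" (len 14), cursors c1@5 c2@8, authorship ...1.12.2.....
Authorship (.=original, N=cursor N): . . . 1 . 1 2 . 2 . . . . .
Index 3: author = 1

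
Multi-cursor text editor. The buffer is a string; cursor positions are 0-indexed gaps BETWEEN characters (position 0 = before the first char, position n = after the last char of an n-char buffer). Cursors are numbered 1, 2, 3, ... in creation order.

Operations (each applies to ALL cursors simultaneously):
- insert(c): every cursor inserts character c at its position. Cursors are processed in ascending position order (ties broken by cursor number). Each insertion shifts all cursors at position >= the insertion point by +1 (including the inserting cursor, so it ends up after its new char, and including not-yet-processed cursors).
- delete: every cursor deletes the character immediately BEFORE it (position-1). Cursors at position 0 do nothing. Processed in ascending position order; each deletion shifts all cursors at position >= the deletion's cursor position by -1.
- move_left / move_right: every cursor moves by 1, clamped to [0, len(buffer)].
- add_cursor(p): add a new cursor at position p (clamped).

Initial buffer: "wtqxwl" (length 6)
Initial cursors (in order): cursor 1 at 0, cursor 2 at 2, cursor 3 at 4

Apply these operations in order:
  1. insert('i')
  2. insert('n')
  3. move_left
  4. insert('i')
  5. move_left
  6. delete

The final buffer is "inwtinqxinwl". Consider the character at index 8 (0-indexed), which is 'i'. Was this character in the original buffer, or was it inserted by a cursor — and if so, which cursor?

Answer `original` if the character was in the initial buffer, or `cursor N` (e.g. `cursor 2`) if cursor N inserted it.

Answer: cursor 3

Derivation:
After op 1 (insert('i')): buffer="iwtiqxiwl" (len 9), cursors c1@1 c2@4 c3@7, authorship 1..2..3..
After op 2 (insert('n')): buffer="inwtinqxinwl" (len 12), cursors c1@2 c2@6 c3@10, authorship 11..22..33..
After op 3 (move_left): buffer="inwtinqxinwl" (len 12), cursors c1@1 c2@5 c3@9, authorship 11..22..33..
After op 4 (insert('i')): buffer="iinwtiinqxiinwl" (len 15), cursors c1@2 c2@7 c3@12, authorship 111..222..333..
After op 5 (move_left): buffer="iinwtiinqxiinwl" (len 15), cursors c1@1 c2@6 c3@11, authorship 111..222..333..
After op 6 (delete): buffer="inwtinqxinwl" (len 12), cursors c1@0 c2@4 c3@8, authorship 11..22..33..
Authorship (.=original, N=cursor N): 1 1 . . 2 2 . . 3 3 . .
Index 8: author = 3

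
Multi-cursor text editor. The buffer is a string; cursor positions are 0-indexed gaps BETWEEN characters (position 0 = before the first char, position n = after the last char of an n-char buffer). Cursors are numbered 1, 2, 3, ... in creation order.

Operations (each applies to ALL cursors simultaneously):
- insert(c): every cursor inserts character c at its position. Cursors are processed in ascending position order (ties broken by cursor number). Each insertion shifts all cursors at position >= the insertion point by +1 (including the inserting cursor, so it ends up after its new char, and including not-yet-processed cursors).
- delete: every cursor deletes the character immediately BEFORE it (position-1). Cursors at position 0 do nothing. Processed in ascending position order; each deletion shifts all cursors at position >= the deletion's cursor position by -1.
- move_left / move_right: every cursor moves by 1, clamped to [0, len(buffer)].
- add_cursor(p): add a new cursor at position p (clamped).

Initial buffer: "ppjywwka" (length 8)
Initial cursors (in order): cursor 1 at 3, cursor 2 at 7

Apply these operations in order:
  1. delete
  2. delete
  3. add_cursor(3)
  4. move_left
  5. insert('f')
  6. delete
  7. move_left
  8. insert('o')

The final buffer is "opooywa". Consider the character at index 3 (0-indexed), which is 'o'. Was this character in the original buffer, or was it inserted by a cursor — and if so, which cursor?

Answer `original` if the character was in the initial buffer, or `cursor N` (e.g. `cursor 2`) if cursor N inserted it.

After op 1 (delete): buffer="ppywwa" (len 6), cursors c1@2 c2@5, authorship ......
After op 2 (delete): buffer="pywa" (len 4), cursors c1@1 c2@3, authorship ....
After op 3 (add_cursor(3)): buffer="pywa" (len 4), cursors c1@1 c2@3 c3@3, authorship ....
After op 4 (move_left): buffer="pywa" (len 4), cursors c1@0 c2@2 c3@2, authorship ....
After op 5 (insert('f')): buffer="fpyffwa" (len 7), cursors c1@1 c2@5 c3@5, authorship 1..23..
After op 6 (delete): buffer="pywa" (len 4), cursors c1@0 c2@2 c3@2, authorship ....
After op 7 (move_left): buffer="pywa" (len 4), cursors c1@0 c2@1 c3@1, authorship ....
After op 8 (insert('o')): buffer="opooywa" (len 7), cursors c1@1 c2@4 c3@4, authorship 1.23...
Authorship (.=original, N=cursor N): 1 . 2 3 . . .
Index 3: author = 3

Answer: cursor 3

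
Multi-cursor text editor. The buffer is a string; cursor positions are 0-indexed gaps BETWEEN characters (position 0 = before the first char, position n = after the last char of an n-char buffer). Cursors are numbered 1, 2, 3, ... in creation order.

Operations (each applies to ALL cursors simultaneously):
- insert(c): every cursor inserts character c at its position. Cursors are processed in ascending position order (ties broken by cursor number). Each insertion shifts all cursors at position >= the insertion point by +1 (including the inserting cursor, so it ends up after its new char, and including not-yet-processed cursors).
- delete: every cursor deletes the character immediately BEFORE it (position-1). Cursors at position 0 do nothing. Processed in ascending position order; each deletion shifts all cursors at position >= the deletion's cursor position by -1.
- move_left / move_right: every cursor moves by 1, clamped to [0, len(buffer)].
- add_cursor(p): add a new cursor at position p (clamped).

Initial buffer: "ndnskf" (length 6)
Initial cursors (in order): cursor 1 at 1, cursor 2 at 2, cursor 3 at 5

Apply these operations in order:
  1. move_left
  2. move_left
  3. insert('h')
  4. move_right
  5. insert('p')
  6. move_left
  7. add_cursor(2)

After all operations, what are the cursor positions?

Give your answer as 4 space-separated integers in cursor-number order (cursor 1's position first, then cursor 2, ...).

Answer: 4 4 9 2

Derivation:
After op 1 (move_left): buffer="ndnskf" (len 6), cursors c1@0 c2@1 c3@4, authorship ......
After op 2 (move_left): buffer="ndnskf" (len 6), cursors c1@0 c2@0 c3@3, authorship ......
After op 3 (insert('h')): buffer="hhndnhskf" (len 9), cursors c1@2 c2@2 c3@6, authorship 12...3...
After op 4 (move_right): buffer="hhndnhskf" (len 9), cursors c1@3 c2@3 c3@7, authorship 12...3...
After op 5 (insert('p')): buffer="hhnppdnhspkf" (len 12), cursors c1@5 c2@5 c3@10, authorship 12.12..3.3..
After op 6 (move_left): buffer="hhnppdnhspkf" (len 12), cursors c1@4 c2@4 c3@9, authorship 12.12..3.3..
After op 7 (add_cursor(2)): buffer="hhnppdnhspkf" (len 12), cursors c4@2 c1@4 c2@4 c3@9, authorship 12.12..3.3..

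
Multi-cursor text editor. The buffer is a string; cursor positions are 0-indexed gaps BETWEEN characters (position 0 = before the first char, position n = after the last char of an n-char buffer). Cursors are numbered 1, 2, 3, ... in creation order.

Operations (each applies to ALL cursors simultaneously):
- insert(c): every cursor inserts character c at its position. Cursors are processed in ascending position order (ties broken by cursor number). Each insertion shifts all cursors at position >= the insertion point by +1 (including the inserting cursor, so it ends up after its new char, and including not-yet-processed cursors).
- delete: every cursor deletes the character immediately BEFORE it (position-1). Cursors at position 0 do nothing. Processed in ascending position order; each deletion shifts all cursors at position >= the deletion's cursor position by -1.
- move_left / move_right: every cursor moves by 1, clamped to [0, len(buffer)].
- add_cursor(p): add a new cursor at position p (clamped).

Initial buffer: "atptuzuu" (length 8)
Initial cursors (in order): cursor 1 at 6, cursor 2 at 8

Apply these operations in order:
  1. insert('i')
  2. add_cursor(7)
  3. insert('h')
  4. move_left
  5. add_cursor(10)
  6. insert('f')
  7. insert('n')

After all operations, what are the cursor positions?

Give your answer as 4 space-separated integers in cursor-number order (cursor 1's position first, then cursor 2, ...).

After op 1 (insert('i')): buffer="atptuziuui" (len 10), cursors c1@7 c2@10, authorship ......1..2
After op 2 (add_cursor(7)): buffer="atptuziuui" (len 10), cursors c1@7 c3@7 c2@10, authorship ......1..2
After op 3 (insert('h')): buffer="atptuzihhuuih" (len 13), cursors c1@9 c3@9 c2@13, authorship ......113..22
After op 4 (move_left): buffer="atptuzihhuuih" (len 13), cursors c1@8 c3@8 c2@12, authorship ......113..22
After op 5 (add_cursor(10)): buffer="atptuzihhuuih" (len 13), cursors c1@8 c3@8 c4@10 c2@12, authorship ......113..22
After op 6 (insert('f')): buffer="atptuzihffhufuifh" (len 17), cursors c1@10 c3@10 c4@13 c2@16, authorship ......11133.4.222
After op 7 (insert('n')): buffer="atptuzihffnnhufnuifnh" (len 21), cursors c1@12 c3@12 c4@16 c2@20, authorship ......1113133.44.2222

Answer: 12 20 12 16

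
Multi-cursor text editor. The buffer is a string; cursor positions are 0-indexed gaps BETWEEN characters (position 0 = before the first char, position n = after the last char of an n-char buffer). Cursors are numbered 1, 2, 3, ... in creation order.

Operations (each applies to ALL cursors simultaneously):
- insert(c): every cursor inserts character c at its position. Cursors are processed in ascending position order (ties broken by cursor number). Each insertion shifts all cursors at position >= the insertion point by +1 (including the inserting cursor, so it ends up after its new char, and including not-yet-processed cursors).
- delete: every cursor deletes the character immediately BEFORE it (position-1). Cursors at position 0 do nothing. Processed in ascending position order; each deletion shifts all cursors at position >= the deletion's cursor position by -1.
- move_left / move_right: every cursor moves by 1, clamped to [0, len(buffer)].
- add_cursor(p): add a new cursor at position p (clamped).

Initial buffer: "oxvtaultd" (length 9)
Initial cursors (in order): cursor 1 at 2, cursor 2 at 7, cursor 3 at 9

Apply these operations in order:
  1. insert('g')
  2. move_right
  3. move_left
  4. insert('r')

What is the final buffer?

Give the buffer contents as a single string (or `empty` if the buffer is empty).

After op 1 (insert('g')): buffer="oxgvtaulgtdg" (len 12), cursors c1@3 c2@9 c3@12, authorship ..1.....2..3
After op 2 (move_right): buffer="oxgvtaulgtdg" (len 12), cursors c1@4 c2@10 c3@12, authorship ..1.....2..3
After op 3 (move_left): buffer="oxgvtaulgtdg" (len 12), cursors c1@3 c2@9 c3@11, authorship ..1.....2..3
After op 4 (insert('r')): buffer="oxgrvtaulgrtdrg" (len 15), cursors c1@4 c2@11 c3@14, authorship ..11.....22..33

Answer: oxgrvtaulgrtdrg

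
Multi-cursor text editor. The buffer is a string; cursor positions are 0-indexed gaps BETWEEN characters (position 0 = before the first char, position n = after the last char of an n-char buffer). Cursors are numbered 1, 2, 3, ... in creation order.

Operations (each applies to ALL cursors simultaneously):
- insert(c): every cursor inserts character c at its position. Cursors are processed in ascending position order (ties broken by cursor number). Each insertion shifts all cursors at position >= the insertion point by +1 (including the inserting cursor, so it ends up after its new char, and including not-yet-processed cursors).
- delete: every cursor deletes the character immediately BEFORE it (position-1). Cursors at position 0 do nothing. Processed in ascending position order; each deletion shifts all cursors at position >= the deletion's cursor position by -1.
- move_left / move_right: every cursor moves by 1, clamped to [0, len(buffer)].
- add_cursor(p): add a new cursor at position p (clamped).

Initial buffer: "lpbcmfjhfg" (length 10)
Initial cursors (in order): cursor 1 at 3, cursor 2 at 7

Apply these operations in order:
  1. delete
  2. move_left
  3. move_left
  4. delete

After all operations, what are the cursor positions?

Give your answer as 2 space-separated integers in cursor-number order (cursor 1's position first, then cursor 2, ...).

After op 1 (delete): buffer="lpcmfhfg" (len 8), cursors c1@2 c2@5, authorship ........
After op 2 (move_left): buffer="lpcmfhfg" (len 8), cursors c1@1 c2@4, authorship ........
After op 3 (move_left): buffer="lpcmfhfg" (len 8), cursors c1@0 c2@3, authorship ........
After op 4 (delete): buffer="lpmfhfg" (len 7), cursors c1@0 c2@2, authorship .......

Answer: 0 2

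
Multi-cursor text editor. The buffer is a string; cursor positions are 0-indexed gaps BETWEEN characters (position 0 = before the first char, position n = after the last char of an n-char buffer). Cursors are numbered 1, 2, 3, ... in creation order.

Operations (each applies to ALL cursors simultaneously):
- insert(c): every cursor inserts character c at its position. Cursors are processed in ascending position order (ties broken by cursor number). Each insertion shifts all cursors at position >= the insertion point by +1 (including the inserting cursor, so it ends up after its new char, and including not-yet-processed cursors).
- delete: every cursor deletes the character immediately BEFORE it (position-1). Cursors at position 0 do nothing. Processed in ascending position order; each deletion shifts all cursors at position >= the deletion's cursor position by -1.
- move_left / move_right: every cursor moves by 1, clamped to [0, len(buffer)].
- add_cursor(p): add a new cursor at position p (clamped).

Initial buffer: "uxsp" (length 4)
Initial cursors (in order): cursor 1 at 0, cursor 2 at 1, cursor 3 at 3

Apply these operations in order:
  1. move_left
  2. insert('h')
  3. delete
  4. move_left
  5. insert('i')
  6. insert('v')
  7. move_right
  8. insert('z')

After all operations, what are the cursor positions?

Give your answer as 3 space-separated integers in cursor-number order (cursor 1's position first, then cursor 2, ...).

Answer: 7 7 11

Derivation:
After op 1 (move_left): buffer="uxsp" (len 4), cursors c1@0 c2@0 c3@2, authorship ....
After op 2 (insert('h')): buffer="hhuxhsp" (len 7), cursors c1@2 c2@2 c3@5, authorship 12..3..
After op 3 (delete): buffer="uxsp" (len 4), cursors c1@0 c2@0 c3@2, authorship ....
After op 4 (move_left): buffer="uxsp" (len 4), cursors c1@0 c2@0 c3@1, authorship ....
After op 5 (insert('i')): buffer="iiuixsp" (len 7), cursors c1@2 c2@2 c3@4, authorship 12.3...
After op 6 (insert('v')): buffer="iivvuivxsp" (len 10), cursors c1@4 c2@4 c3@7, authorship 1212.33...
After op 7 (move_right): buffer="iivvuivxsp" (len 10), cursors c1@5 c2@5 c3@8, authorship 1212.33...
After op 8 (insert('z')): buffer="iivvuzzivxzsp" (len 13), cursors c1@7 c2@7 c3@11, authorship 1212.1233.3..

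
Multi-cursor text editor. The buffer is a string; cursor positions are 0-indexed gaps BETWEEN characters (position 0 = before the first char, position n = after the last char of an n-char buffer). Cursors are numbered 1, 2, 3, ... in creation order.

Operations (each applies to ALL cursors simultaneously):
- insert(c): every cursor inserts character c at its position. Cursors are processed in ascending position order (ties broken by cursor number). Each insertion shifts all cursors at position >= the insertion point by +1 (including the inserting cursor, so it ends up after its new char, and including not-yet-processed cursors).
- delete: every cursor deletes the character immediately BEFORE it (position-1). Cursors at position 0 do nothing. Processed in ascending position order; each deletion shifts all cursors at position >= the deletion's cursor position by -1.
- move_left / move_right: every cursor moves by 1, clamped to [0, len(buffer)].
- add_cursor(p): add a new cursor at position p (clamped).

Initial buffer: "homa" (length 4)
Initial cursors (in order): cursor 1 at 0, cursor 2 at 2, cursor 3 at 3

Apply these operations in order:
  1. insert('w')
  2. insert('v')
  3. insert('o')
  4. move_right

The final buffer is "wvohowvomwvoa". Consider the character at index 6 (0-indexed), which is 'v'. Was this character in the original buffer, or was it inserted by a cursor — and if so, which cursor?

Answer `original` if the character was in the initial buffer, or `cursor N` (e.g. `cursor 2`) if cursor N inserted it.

After op 1 (insert('w')): buffer="whowmwa" (len 7), cursors c1@1 c2@4 c3@6, authorship 1..2.3.
After op 2 (insert('v')): buffer="wvhowvmwva" (len 10), cursors c1@2 c2@6 c3@9, authorship 11..22.33.
After op 3 (insert('o')): buffer="wvohowvomwvoa" (len 13), cursors c1@3 c2@8 c3@12, authorship 111..222.333.
After op 4 (move_right): buffer="wvohowvomwvoa" (len 13), cursors c1@4 c2@9 c3@13, authorship 111..222.333.
Authorship (.=original, N=cursor N): 1 1 1 . . 2 2 2 . 3 3 3 .
Index 6: author = 2

Answer: cursor 2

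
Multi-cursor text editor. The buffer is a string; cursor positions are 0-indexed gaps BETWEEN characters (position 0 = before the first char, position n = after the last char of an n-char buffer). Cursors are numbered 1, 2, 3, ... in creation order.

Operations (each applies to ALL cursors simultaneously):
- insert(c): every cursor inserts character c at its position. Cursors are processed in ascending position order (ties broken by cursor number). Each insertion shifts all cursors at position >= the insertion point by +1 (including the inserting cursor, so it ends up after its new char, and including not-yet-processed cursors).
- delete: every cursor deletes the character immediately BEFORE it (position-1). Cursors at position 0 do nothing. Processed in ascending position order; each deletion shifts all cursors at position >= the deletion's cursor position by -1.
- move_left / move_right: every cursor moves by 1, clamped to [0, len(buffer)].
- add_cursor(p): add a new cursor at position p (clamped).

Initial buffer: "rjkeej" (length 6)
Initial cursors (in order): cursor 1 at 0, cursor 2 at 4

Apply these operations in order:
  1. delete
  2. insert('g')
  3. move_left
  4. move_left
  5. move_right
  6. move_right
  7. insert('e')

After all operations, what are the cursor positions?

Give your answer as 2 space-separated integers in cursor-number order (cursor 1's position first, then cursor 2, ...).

Answer: 3 7

Derivation:
After op 1 (delete): buffer="rjkej" (len 5), cursors c1@0 c2@3, authorship .....
After op 2 (insert('g')): buffer="grjkgej" (len 7), cursors c1@1 c2@5, authorship 1...2..
After op 3 (move_left): buffer="grjkgej" (len 7), cursors c1@0 c2@4, authorship 1...2..
After op 4 (move_left): buffer="grjkgej" (len 7), cursors c1@0 c2@3, authorship 1...2..
After op 5 (move_right): buffer="grjkgej" (len 7), cursors c1@1 c2@4, authorship 1...2..
After op 6 (move_right): buffer="grjkgej" (len 7), cursors c1@2 c2@5, authorship 1...2..
After op 7 (insert('e')): buffer="grejkgeej" (len 9), cursors c1@3 c2@7, authorship 1.1..22..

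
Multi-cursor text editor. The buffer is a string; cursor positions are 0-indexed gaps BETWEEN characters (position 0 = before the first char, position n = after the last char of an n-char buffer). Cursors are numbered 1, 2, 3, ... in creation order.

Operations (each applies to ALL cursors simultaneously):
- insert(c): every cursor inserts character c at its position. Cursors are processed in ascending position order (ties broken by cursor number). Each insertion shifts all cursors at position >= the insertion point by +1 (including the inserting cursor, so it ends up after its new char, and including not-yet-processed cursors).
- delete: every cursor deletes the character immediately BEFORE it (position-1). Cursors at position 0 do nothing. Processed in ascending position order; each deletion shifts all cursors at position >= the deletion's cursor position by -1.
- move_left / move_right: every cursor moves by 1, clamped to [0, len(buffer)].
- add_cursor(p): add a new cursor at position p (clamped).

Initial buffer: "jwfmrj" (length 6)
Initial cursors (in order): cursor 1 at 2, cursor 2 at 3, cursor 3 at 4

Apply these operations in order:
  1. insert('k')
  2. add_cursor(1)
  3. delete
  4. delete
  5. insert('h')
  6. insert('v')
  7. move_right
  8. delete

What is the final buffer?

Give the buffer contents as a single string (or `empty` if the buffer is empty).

After op 1 (insert('k')): buffer="jwkfkmkrj" (len 9), cursors c1@3 c2@5 c3@7, authorship ..1.2.3..
After op 2 (add_cursor(1)): buffer="jwkfkmkrj" (len 9), cursors c4@1 c1@3 c2@5 c3@7, authorship ..1.2.3..
After op 3 (delete): buffer="wfmrj" (len 5), cursors c4@0 c1@1 c2@2 c3@3, authorship .....
After op 4 (delete): buffer="rj" (len 2), cursors c1@0 c2@0 c3@0 c4@0, authorship ..
After op 5 (insert('h')): buffer="hhhhrj" (len 6), cursors c1@4 c2@4 c3@4 c4@4, authorship 1234..
After op 6 (insert('v')): buffer="hhhhvvvvrj" (len 10), cursors c1@8 c2@8 c3@8 c4@8, authorship 12341234..
After op 7 (move_right): buffer="hhhhvvvvrj" (len 10), cursors c1@9 c2@9 c3@9 c4@9, authorship 12341234..
After op 8 (delete): buffer="hhhhvj" (len 6), cursors c1@5 c2@5 c3@5 c4@5, authorship 12341.

Answer: hhhhvj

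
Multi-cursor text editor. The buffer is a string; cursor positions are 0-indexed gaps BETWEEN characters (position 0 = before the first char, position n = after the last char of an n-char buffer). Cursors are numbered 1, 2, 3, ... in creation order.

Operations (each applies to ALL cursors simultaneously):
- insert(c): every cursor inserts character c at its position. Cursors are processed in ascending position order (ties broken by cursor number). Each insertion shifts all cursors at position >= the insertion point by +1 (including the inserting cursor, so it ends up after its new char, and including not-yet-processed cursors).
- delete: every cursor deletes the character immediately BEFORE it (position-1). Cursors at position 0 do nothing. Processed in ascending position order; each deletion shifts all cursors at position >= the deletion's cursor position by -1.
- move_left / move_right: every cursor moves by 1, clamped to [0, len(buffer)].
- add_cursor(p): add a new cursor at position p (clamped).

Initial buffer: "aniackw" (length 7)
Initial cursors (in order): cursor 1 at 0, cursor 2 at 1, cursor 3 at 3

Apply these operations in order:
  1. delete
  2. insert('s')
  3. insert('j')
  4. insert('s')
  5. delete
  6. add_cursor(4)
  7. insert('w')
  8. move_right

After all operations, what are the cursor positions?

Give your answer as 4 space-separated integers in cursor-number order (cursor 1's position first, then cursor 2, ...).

Answer: 8 8 12 8

Derivation:
After op 1 (delete): buffer="nackw" (len 5), cursors c1@0 c2@0 c3@1, authorship .....
After op 2 (insert('s')): buffer="ssnsackw" (len 8), cursors c1@2 c2@2 c3@4, authorship 12.3....
After op 3 (insert('j')): buffer="ssjjnsjackw" (len 11), cursors c1@4 c2@4 c3@7, authorship 1212.33....
After op 4 (insert('s')): buffer="ssjjssnsjsackw" (len 14), cursors c1@6 c2@6 c3@10, authorship 121212.333....
After op 5 (delete): buffer="ssjjnsjackw" (len 11), cursors c1@4 c2@4 c3@7, authorship 1212.33....
After op 6 (add_cursor(4)): buffer="ssjjnsjackw" (len 11), cursors c1@4 c2@4 c4@4 c3@7, authorship 1212.33....
After op 7 (insert('w')): buffer="ssjjwwwnsjwackw" (len 15), cursors c1@7 c2@7 c4@7 c3@11, authorship 1212124.333....
After op 8 (move_right): buffer="ssjjwwwnsjwackw" (len 15), cursors c1@8 c2@8 c4@8 c3@12, authorship 1212124.333....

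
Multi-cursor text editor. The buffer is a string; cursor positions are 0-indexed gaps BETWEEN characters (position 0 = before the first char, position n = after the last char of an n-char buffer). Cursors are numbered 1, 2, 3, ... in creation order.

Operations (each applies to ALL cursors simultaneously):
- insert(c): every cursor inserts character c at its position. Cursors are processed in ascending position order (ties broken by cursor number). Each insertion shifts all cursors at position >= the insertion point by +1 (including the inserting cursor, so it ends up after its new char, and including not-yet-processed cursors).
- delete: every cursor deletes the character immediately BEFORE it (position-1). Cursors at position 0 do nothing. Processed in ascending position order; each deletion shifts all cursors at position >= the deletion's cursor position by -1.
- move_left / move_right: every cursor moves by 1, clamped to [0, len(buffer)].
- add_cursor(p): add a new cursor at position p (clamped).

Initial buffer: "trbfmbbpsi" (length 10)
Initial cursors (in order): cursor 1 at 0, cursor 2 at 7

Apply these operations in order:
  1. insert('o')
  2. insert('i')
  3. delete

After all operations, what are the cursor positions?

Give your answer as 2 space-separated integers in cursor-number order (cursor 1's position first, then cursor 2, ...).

After op 1 (insert('o')): buffer="otrbfmbbopsi" (len 12), cursors c1@1 c2@9, authorship 1.......2...
After op 2 (insert('i')): buffer="oitrbfmbboipsi" (len 14), cursors c1@2 c2@11, authorship 11.......22...
After op 3 (delete): buffer="otrbfmbbopsi" (len 12), cursors c1@1 c2@9, authorship 1.......2...

Answer: 1 9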